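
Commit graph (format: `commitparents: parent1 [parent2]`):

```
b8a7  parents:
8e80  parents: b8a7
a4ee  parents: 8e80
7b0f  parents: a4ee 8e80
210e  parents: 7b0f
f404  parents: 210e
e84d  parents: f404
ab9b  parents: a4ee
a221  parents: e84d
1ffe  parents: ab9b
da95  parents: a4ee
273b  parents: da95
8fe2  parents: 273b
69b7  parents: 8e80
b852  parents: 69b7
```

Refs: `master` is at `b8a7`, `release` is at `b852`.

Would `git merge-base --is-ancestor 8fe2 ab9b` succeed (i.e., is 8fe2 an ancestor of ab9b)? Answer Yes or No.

Ancestors of ab9b: {8e80, a4ee, ab9b, b8a7}.
8fe2 is not in that set, so it is not an ancestor of ab9b.

No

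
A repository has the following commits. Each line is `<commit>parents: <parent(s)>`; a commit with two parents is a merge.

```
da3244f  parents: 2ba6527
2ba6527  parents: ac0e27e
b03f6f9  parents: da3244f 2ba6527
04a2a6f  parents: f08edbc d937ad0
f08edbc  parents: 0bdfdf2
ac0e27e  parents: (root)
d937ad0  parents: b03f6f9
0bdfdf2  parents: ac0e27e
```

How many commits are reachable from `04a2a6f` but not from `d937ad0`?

3

Reachable from 04a2a6f: {04a2a6f, 0bdfdf2, 2ba6527, ac0e27e, b03f6f9, d937ad0, da3244f, f08edbc}.
Reachable from d937ad0: {2ba6527, ac0e27e, b03f6f9, d937ad0, da3244f}.
In 04a2a6f's history but not d937ad0's: {04a2a6f, 0bdfdf2, f08edbc} — 3 commits.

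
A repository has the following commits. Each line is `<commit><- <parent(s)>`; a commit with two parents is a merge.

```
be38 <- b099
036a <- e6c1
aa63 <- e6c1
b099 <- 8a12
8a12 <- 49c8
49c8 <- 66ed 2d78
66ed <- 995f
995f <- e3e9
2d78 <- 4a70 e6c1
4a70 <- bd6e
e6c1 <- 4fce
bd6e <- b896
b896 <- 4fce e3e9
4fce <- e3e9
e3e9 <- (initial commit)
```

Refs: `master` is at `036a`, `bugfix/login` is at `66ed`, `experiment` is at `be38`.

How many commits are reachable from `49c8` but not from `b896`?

7

Reachable from 49c8: {2d78, 49c8, 4a70, 4fce, 66ed, 995f, b896, bd6e, e3e9, e6c1}.
Reachable from b896: {4fce, b896, e3e9}.
In 49c8's history but not b896's: {2d78, 49c8, 4a70, 66ed, 995f, bd6e, e6c1} — 7 commits.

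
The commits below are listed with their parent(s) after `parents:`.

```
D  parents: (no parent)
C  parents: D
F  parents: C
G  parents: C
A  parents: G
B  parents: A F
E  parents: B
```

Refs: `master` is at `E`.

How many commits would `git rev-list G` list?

Walking parent pointers from G: reachable set = {C, D, G}.
That is 3 commits.

3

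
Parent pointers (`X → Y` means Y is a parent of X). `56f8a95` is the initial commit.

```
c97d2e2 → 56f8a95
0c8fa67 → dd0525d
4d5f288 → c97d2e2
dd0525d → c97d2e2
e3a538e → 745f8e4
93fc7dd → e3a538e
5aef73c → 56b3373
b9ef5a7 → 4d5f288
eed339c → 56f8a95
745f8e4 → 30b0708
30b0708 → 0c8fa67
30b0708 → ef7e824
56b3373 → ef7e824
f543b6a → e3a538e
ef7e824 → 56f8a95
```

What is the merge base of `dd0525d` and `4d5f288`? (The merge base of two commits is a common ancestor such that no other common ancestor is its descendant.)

Ancestors of dd0525d: {56f8a95, c97d2e2, dd0525d}.
Ancestors of 4d5f288: {4d5f288, 56f8a95, c97d2e2}.
Common ancestors: {56f8a95, c97d2e2}.
Among these, c97d2e2 is not an ancestor of any other common ancestor — it is the merge base.

c97d2e2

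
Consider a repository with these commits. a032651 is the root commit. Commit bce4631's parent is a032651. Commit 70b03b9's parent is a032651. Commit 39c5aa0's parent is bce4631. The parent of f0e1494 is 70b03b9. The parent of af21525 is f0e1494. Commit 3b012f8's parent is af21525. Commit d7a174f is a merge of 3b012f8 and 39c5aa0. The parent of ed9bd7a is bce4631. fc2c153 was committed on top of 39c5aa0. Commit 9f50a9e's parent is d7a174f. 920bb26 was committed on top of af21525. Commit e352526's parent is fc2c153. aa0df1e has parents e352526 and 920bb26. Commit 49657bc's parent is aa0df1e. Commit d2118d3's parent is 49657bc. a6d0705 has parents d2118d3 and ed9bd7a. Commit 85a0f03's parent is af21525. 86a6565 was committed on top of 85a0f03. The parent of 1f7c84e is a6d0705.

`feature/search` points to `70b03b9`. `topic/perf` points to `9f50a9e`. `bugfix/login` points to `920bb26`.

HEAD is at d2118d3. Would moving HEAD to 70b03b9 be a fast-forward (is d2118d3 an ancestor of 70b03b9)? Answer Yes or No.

A fast-forward from d2118d3 to 70b03b9 is possible iff d2118d3 is an ancestor of 70b03b9.
Ancestors of 70b03b9: {70b03b9, a032651}.
d2118d3 is not among them, so fast-forward is not possible.

No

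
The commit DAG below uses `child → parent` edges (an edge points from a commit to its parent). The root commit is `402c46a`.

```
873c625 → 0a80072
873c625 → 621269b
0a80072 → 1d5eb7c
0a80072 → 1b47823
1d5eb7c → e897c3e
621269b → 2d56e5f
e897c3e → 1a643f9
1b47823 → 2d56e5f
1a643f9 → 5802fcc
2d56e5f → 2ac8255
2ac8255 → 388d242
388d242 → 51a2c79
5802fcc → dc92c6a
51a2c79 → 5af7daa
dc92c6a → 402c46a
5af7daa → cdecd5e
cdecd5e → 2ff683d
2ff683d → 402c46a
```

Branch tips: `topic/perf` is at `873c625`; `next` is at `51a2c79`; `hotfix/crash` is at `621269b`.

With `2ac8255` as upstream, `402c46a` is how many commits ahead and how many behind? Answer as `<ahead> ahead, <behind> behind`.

0 ahead, 6 behind

Reachable from 402c46a: {402c46a}.
Reachable from 2ac8255: {2ac8255, 2ff683d, 388d242, 402c46a, 51a2c79, 5af7daa, cdecd5e}.
Only in 402c46a's history (ahead): {} — 0.
Only in 2ac8255's history (behind): {2ac8255, 2ff683d, 388d242, 51a2c79, 5af7daa, cdecd5e} — 6.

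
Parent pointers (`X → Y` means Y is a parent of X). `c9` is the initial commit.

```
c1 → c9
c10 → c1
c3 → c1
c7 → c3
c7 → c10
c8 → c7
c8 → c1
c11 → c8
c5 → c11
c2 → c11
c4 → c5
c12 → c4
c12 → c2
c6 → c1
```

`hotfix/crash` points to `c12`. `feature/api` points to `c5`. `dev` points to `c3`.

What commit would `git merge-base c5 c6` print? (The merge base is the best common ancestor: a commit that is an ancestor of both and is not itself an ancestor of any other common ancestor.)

c1

Ancestors of c5: {c1, c10, c11, c3, c5, c7, c8, c9}.
Ancestors of c6: {c1, c6, c9}.
Common ancestors: {c1, c9}.
Among these, c1 is not an ancestor of any other common ancestor — it is the merge base.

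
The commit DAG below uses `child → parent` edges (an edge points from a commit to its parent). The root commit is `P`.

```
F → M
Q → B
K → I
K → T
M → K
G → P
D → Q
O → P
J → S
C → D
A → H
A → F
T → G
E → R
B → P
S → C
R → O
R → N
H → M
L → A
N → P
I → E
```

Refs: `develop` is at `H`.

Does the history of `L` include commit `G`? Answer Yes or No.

Ancestors of L (commits reachable by following parents): {A, E, F, G, H, I, K, L, M, N, O, P, R, T}.
G is in that set, so it is an ancestor of L.

Yes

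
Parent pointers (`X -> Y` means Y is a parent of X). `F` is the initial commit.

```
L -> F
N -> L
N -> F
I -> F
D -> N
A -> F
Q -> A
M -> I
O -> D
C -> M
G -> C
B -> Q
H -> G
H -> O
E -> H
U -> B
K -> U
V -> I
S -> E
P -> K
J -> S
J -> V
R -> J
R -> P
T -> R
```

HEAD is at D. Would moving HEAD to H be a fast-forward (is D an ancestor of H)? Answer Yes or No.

Yes

A fast-forward from D to H is possible iff D is an ancestor of H.
Ancestors of H: {C, D, F, G, H, I, L, M, N, O}.
D is among them, so fast-forward is possible.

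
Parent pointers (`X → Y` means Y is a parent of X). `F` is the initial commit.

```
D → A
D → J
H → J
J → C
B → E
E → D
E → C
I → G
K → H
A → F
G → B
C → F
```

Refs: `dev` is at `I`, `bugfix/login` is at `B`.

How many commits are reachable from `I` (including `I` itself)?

Walking parent pointers from I: reachable set = {A, B, C, D, E, F, G, I, J}.
That is 9 commits.

9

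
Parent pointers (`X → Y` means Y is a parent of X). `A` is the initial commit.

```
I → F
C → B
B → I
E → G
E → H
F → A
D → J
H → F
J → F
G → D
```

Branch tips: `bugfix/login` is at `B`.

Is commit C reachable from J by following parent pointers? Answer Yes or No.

No

Ancestors of J: {A, F, J}.
C is not in that set, so it is not an ancestor of J.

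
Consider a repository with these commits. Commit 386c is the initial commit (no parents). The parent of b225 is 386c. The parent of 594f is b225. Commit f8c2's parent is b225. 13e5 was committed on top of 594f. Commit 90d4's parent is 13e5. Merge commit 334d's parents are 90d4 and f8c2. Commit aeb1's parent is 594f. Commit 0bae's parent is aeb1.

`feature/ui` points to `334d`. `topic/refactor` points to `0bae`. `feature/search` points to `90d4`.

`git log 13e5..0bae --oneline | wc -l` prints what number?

Reachable from 0bae: {0bae, 386c, 594f, aeb1, b225}.
Reachable from 13e5: {13e5, 386c, 594f, b225}.
In 0bae's history but not 13e5's: {0bae, aeb1} — 2 commits.

2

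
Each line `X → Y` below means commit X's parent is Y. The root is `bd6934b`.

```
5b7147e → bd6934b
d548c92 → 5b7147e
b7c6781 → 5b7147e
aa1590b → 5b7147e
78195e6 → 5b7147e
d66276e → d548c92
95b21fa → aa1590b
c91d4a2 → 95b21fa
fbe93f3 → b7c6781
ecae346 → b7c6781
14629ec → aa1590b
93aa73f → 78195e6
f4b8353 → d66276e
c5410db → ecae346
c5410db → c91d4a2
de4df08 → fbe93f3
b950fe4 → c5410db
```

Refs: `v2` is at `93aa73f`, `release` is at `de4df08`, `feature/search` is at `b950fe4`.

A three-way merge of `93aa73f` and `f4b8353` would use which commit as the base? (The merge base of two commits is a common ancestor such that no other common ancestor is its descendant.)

Ancestors of 93aa73f: {5b7147e, 78195e6, 93aa73f, bd6934b}.
Ancestors of f4b8353: {5b7147e, bd6934b, d548c92, d66276e, f4b8353}.
Common ancestors: {5b7147e, bd6934b}.
Among these, 5b7147e is not an ancestor of any other common ancestor — it is the merge base.

5b7147e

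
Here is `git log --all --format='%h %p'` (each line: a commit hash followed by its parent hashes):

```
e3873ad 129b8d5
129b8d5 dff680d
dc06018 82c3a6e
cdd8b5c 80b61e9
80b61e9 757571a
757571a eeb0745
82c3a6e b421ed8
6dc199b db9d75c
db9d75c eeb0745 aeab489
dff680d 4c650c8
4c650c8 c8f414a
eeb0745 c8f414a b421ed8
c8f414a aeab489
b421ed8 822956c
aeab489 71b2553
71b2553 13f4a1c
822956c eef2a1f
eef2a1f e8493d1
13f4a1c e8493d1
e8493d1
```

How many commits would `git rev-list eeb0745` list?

Walking parent pointers from eeb0745: reachable set = {13f4a1c, 71b2553, 822956c, aeab489, b421ed8, c8f414a, e8493d1, eeb0745, eef2a1f}.
That is 9 commits.

9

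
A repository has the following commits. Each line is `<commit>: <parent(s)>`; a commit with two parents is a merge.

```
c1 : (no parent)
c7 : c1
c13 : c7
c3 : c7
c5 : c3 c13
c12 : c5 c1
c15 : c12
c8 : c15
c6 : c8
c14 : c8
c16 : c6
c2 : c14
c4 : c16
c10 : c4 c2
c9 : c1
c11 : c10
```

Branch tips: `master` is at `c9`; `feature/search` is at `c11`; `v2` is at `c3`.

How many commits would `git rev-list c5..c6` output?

4

Reachable from c6: {c1, c12, c13, c15, c3, c5, c6, c7, c8}.
Reachable from c5: {c1, c13, c3, c5, c7}.
In c6's history but not c5's: {c12, c15, c6, c8} — 4 commits.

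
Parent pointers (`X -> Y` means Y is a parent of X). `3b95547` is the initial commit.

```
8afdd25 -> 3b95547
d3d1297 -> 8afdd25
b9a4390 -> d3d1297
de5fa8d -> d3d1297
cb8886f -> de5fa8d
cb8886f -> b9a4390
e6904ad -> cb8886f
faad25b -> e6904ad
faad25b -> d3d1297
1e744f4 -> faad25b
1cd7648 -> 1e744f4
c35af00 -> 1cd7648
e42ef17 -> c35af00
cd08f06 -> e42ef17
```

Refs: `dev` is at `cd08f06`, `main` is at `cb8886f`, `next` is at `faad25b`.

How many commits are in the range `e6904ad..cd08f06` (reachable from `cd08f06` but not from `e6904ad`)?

6

Reachable from cd08f06: {1cd7648, 1e744f4, 3b95547, 8afdd25, b9a4390, c35af00, cb8886f, cd08f06, d3d1297, de5fa8d, e42ef17, e6904ad, faad25b}.
Reachable from e6904ad: {3b95547, 8afdd25, b9a4390, cb8886f, d3d1297, de5fa8d, e6904ad}.
In cd08f06's history but not e6904ad's: {1cd7648, 1e744f4, c35af00, cd08f06, e42ef17, faad25b} — 6 commits.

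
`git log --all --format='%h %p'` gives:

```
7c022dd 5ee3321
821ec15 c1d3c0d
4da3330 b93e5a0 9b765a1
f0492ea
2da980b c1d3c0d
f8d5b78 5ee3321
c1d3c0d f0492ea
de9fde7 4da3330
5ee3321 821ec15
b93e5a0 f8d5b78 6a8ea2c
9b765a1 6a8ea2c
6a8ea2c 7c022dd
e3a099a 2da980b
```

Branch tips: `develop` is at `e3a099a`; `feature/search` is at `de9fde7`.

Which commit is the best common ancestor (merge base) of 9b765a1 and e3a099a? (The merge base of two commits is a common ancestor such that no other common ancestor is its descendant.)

c1d3c0d

Ancestors of 9b765a1: {5ee3321, 6a8ea2c, 7c022dd, 821ec15, 9b765a1, c1d3c0d, f0492ea}.
Ancestors of e3a099a: {2da980b, c1d3c0d, e3a099a, f0492ea}.
Common ancestors: {c1d3c0d, f0492ea}.
Among these, c1d3c0d is not an ancestor of any other common ancestor — it is the merge base.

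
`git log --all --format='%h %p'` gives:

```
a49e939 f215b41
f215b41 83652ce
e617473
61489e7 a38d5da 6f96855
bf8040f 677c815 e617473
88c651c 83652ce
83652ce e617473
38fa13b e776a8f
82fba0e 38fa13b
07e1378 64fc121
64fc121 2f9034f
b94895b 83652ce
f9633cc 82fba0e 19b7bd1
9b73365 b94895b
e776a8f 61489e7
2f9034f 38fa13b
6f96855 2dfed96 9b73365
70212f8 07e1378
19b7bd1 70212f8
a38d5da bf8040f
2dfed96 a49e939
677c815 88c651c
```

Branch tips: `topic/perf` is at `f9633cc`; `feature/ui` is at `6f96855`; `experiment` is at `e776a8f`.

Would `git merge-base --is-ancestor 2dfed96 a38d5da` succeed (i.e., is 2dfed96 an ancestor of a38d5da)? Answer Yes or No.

Ancestors of a38d5da: {677c815, 83652ce, 88c651c, a38d5da, bf8040f, e617473}.
2dfed96 is not in that set, so it is not an ancestor of a38d5da.

No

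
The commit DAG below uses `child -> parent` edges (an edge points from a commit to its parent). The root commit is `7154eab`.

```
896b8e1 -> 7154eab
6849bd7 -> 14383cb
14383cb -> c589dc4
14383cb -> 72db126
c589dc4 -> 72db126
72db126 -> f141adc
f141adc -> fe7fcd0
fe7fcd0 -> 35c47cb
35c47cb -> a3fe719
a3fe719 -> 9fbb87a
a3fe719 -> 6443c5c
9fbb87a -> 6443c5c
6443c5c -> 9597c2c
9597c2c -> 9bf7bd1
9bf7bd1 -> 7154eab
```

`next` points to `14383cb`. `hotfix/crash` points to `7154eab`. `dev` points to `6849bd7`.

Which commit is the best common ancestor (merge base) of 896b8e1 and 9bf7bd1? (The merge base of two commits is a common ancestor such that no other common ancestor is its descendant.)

7154eab

Ancestors of 896b8e1: {7154eab, 896b8e1}.
Ancestors of 9bf7bd1: {7154eab, 9bf7bd1}.
Common ancestors: {7154eab}.
The only common ancestor is 7154eab, so it is the merge base.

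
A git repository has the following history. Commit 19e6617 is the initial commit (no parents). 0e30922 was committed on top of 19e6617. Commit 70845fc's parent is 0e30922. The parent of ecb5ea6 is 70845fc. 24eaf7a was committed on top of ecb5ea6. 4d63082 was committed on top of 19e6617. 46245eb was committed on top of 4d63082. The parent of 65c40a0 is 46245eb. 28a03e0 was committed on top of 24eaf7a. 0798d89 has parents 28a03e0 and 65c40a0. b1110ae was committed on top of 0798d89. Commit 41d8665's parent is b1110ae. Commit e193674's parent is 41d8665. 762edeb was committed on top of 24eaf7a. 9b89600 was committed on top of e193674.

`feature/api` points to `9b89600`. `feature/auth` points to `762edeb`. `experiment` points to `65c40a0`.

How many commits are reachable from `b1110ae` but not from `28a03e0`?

Reachable from b1110ae: {0798d89, 0e30922, 19e6617, 24eaf7a, 28a03e0, 46245eb, 4d63082, 65c40a0, 70845fc, b1110ae, ecb5ea6}.
Reachable from 28a03e0: {0e30922, 19e6617, 24eaf7a, 28a03e0, 70845fc, ecb5ea6}.
In b1110ae's history but not 28a03e0's: {0798d89, 46245eb, 4d63082, 65c40a0, b1110ae} — 5 commits.

5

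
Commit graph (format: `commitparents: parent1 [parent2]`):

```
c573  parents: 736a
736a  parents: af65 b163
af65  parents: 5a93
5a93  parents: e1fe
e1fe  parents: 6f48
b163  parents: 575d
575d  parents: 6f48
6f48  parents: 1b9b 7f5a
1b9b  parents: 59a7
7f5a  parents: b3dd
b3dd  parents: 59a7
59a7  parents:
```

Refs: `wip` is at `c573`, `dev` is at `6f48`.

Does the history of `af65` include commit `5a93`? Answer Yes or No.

Ancestors of af65 (commits reachable by following parents): {1b9b, 59a7, 5a93, 6f48, 7f5a, af65, b3dd, e1fe}.
5a93 is in that set, so it is an ancestor of af65.

Yes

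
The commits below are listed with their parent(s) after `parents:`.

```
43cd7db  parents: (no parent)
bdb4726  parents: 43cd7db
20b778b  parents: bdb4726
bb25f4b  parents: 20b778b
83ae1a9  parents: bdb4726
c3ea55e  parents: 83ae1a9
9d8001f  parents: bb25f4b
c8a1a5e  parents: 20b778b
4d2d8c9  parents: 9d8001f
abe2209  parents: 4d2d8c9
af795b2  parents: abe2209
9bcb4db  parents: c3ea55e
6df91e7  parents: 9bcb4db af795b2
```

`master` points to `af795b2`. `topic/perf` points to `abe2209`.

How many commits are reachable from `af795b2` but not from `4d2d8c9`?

2

Reachable from af795b2: {20b778b, 43cd7db, 4d2d8c9, 9d8001f, abe2209, af795b2, bb25f4b, bdb4726}.
Reachable from 4d2d8c9: {20b778b, 43cd7db, 4d2d8c9, 9d8001f, bb25f4b, bdb4726}.
In af795b2's history but not 4d2d8c9's: {abe2209, af795b2} — 2 commits.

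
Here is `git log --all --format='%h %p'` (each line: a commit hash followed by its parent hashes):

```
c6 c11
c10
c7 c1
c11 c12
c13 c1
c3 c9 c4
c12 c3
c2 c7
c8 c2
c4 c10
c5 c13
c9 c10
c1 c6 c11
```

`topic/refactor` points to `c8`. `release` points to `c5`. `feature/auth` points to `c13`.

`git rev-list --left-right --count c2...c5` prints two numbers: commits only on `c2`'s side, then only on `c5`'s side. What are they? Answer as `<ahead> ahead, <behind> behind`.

2 ahead, 2 behind

Reachable from c2: {c1, c10, c11, c12, c2, c3, c4, c6, c7, c9}.
Reachable from c5: {c1, c10, c11, c12, c13, c3, c4, c5, c6, c9}.
Only in c2's history (ahead): {c2, c7} — 2.
Only in c5's history (behind): {c13, c5} — 2.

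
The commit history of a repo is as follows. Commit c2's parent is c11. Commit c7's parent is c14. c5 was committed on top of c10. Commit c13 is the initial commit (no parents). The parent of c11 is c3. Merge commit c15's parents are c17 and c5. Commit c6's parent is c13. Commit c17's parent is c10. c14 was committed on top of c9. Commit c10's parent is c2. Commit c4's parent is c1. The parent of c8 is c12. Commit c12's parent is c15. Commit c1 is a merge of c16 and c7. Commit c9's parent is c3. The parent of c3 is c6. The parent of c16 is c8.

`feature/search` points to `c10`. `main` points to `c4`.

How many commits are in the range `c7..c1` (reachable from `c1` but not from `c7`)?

Reachable from c1: {c1, c10, c11, c12, c13, c14, c15, c16, c17, c2, c3, c5, c6, c7, c8, c9}.
Reachable from c7: {c13, c14, c3, c6, c7, c9}.
In c1's history but not c7's: {c1, c10, c11, c12, c15, c16, c17, c2, c5, c8} — 10 commits.

10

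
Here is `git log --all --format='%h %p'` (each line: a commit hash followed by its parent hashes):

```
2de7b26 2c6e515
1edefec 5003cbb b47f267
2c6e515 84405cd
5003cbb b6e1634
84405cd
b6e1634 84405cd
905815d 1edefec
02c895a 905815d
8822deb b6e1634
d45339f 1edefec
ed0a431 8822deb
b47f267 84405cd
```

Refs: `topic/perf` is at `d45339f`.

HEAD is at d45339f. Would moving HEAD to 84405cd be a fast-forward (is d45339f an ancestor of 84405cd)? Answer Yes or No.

A fast-forward from d45339f to 84405cd is possible iff d45339f is an ancestor of 84405cd.
Ancestors of 84405cd: {84405cd}.
d45339f is not among them, so fast-forward is not possible.

No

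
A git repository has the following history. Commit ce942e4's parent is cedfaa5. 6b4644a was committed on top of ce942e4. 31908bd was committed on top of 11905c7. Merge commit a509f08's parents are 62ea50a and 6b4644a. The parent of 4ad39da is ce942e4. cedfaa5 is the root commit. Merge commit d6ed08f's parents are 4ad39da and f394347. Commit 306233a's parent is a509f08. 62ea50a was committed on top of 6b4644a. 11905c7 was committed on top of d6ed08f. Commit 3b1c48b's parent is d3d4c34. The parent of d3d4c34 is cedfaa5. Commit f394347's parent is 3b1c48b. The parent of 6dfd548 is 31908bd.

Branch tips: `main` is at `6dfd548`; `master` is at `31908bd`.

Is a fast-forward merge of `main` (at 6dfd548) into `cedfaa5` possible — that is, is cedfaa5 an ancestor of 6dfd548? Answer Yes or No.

Yes

A fast-forward from cedfaa5 to 6dfd548 is possible iff cedfaa5 is an ancestor of 6dfd548.
Ancestors of 6dfd548: {11905c7, 31908bd, 3b1c48b, 4ad39da, 6dfd548, ce942e4, cedfaa5, d3d4c34, d6ed08f, f394347}.
cedfaa5 is among them, so fast-forward is possible.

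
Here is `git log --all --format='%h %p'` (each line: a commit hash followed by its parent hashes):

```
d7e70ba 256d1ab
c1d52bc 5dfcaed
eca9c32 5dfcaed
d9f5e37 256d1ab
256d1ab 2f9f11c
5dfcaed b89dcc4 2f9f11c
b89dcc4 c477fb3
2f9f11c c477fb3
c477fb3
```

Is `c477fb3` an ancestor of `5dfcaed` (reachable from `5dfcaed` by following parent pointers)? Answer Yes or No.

Ancestors of 5dfcaed (commits reachable by following parents): {2f9f11c, 5dfcaed, b89dcc4, c477fb3}.
c477fb3 is in that set, so it is an ancestor of 5dfcaed.

Yes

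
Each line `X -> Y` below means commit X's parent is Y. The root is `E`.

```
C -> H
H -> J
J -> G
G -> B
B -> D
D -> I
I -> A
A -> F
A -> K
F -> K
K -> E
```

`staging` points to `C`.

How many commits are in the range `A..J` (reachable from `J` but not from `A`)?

5

Reachable from J: {A, B, D, E, F, G, I, J, K}.
Reachable from A: {A, E, F, K}.
In J's history but not A's: {B, D, G, I, J} — 5 commits.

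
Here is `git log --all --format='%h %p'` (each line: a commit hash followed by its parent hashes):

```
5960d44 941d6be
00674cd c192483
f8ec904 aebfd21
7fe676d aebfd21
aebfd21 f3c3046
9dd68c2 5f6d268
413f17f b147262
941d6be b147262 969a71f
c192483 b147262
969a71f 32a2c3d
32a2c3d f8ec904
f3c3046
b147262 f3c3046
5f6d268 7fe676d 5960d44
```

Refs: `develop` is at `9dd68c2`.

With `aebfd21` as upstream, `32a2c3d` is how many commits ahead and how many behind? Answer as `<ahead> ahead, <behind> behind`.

2 ahead, 0 behind

Reachable from 32a2c3d: {32a2c3d, aebfd21, f3c3046, f8ec904}.
Reachable from aebfd21: {aebfd21, f3c3046}.
Only in 32a2c3d's history (ahead): {32a2c3d, f8ec904} — 2.
Only in aebfd21's history (behind): {} — 0.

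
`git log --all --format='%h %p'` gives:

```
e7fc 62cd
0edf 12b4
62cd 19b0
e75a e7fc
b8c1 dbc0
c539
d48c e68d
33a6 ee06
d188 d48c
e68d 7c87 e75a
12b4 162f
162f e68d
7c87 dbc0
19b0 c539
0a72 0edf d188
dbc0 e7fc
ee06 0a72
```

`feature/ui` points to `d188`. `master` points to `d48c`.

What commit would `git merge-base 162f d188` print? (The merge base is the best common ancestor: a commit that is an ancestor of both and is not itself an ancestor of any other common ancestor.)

Ancestors of 162f: {162f, 19b0, 62cd, 7c87, c539, dbc0, e68d, e75a, e7fc}.
Ancestors of d188: {19b0, 62cd, 7c87, c539, d188, d48c, dbc0, e68d, e75a, e7fc}.
Common ancestors: {19b0, 62cd, 7c87, c539, dbc0, e68d, e75a, e7fc}.
Among these, e68d is not an ancestor of any other common ancestor — it is the merge base.

e68d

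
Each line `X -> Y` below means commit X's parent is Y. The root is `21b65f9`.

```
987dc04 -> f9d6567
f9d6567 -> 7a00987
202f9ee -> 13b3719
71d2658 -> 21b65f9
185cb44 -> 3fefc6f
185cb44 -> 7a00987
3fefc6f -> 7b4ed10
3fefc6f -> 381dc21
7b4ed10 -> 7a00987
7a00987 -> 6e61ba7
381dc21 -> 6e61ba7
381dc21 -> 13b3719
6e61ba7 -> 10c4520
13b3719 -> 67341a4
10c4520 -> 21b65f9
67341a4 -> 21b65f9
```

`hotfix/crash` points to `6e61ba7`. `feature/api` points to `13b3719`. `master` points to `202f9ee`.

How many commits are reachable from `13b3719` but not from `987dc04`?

2

Reachable from 13b3719: {13b3719, 21b65f9, 67341a4}.
Reachable from 987dc04: {10c4520, 21b65f9, 6e61ba7, 7a00987, 987dc04, f9d6567}.
In 13b3719's history but not 987dc04's: {13b3719, 67341a4} — 2 commits.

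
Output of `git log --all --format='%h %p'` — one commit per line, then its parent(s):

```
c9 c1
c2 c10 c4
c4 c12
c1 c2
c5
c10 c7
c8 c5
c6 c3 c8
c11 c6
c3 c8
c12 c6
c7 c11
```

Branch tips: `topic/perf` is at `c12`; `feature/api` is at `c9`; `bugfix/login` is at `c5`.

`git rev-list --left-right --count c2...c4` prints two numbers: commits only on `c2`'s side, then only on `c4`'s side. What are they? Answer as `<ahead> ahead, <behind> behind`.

4 ahead, 0 behind

Reachable from c2: {c10, c11, c12, c2, c3, c4, c5, c6, c7, c8}.
Reachable from c4: {c12, c3, c4, c5, c6, c8}.
Only in c2's history (ahead): {c10, c11, c2, c7} — 4.
Only in c4's history (behind): {} — 0.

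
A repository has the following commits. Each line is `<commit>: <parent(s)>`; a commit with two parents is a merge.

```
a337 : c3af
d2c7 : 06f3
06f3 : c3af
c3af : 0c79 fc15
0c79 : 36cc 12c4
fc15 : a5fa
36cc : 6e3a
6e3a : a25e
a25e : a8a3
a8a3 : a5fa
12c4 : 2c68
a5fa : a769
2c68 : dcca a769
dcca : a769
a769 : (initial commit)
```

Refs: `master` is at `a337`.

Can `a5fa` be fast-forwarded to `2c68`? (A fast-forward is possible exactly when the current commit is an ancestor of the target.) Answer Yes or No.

No

A fast-forward from a5fa to 2c68 is possible iff a5fa is an ancestor of 2c68.
Ancestors of 2c68: {2c68, a769, dcca}.
a5fa is not among them, so fast-forward is not possible.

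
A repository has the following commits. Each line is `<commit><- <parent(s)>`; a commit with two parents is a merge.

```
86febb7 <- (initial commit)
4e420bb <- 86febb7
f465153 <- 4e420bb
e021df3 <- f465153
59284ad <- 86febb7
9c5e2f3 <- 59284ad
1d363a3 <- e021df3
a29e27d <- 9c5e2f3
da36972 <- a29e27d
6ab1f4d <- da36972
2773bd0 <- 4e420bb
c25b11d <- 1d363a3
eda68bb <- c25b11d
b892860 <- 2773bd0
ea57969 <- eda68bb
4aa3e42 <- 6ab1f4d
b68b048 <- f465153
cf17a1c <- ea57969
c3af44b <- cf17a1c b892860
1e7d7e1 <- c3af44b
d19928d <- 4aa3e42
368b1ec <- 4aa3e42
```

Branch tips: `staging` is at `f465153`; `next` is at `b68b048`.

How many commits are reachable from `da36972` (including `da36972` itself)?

5

Walking parent pointers from da36972: reachable set = {59284ad, 86febb7, 9c5e2f3, a29e27d, da36972}.
That is 5 commits.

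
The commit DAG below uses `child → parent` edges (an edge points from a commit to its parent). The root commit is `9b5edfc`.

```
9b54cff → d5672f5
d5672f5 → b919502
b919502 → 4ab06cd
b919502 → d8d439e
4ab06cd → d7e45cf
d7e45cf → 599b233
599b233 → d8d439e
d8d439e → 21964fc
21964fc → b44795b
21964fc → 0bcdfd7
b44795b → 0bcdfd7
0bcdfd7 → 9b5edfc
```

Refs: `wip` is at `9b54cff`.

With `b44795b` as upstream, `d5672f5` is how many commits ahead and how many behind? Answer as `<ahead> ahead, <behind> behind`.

7 ahead, 0 behind

Reachable from d5672f5: {0bcdfd7, 21964fc, 4ab06cd, 599b233, 9b5edfc, b44795b, b919502, d5672f5, d7e45cf, d8d439e}.
Reachable from b44795b: {0bcdfd7, 9b5edfc, b44795b}.
Only in d5672f5's history (ahead): {21964fc, 4ab06cd, 599b233, b919502, d5672f5, d7e45cf, d8d439e} — 7.
Only in b44795b's history (behind): {} — 0.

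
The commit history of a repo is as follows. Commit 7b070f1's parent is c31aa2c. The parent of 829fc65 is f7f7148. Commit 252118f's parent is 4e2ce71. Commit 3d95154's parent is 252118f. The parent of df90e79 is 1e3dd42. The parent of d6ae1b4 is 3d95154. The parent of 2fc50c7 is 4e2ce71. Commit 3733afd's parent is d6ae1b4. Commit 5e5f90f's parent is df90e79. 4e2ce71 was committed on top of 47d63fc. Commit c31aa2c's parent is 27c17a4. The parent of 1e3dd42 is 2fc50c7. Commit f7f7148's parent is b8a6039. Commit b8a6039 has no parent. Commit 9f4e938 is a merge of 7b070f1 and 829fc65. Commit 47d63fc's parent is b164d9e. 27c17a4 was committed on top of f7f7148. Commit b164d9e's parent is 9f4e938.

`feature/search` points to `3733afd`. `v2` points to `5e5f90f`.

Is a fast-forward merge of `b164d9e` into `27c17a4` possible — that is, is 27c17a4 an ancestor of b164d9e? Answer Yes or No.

A fast-forward from 27c17a4 to b164d9e is possible iff 27c17a4 is an ancestor of b164d9e.
Ancestors of b164d9e: {27c17a4, 7b070f1, 829fc65, 9f4e938, b164d9e, b8a6039, c31aa2c, f7f7148}.
27c17a4 is among them, so fast-forward is possible.

Yes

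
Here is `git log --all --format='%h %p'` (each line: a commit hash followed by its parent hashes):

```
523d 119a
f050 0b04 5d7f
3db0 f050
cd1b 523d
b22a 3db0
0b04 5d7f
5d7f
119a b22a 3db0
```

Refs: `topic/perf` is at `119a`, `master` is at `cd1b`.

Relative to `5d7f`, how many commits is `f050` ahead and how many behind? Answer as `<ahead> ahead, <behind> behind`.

Reachable from f050: {0b04, 5d7f, f050}.
Reachable from 5d7f: {5d7f}.
Only in f050's history (ahead): {0b04, f050} — 2.
Only in 5d7f's history (behind): {} — 0.

2 ahead, 0 behind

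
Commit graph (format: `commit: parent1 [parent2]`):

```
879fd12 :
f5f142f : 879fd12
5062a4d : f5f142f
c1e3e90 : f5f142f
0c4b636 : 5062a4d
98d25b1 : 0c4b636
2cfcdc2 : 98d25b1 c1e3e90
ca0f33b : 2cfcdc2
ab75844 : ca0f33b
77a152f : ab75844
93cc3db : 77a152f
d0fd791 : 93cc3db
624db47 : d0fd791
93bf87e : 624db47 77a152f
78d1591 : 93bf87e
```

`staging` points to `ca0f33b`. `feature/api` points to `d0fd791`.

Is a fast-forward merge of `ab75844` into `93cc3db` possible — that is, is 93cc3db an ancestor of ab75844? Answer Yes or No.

No

A fast-forward from 93cc3db to ab75844 is possible iff 93cc3db is an ancestor of ab75844.
Ancestors of ab75844: {0c4b636, 2cfcdc2, 5062a4d, 879fd12, 98d25b1, ab75844, c1e3e90, ca0f33b, f5f142f}.
93cc3db is not among them, so fast-forward is not possible.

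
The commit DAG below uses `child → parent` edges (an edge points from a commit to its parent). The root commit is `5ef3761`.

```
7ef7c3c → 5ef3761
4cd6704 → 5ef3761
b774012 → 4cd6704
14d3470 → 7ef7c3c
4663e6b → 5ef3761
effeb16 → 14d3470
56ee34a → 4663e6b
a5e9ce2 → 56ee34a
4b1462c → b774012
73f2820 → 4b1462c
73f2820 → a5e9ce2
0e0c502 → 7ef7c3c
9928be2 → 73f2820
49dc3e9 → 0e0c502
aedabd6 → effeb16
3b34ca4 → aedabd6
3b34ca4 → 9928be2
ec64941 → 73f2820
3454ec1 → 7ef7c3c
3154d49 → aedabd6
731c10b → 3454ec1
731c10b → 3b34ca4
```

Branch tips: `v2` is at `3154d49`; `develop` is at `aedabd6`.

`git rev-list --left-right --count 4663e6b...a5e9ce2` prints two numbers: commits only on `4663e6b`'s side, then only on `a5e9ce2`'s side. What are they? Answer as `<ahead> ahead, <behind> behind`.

Reachable from 4663e6b: {4663e6b, 5ef3761}.
Reachable from a5e9ce2: {4663e6b, 56ee34a, 5ef3761, a5e9ce2}.
Only in 4663e6b's history (ahead): {} — 0.
Only in a5e9ce2's history (behind): {56ee34a, a5e9ce2} — 2.

0 ahead, 2 behind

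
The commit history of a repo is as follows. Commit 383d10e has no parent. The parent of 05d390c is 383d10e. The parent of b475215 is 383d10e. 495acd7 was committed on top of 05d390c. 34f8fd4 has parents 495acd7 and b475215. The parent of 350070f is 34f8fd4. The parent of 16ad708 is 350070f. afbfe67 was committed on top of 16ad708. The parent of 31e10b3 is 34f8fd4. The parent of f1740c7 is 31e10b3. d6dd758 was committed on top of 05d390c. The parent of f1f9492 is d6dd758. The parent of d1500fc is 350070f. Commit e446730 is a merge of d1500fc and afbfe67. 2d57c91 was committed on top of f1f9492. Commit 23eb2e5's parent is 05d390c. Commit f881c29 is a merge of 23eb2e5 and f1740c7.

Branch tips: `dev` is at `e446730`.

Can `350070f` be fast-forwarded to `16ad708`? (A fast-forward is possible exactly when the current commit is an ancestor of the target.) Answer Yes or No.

A fast-forward from 350070f to 16ad708 is possible iff 350070f is an ancestor of 16ad708.
Ancestors of 16ad708: {05d390c, 16ad708, 34f8fd4, 350070f, 383d10e, 495acd7, b475215}.
350070f is among them, so fast-forward is possible.

Yes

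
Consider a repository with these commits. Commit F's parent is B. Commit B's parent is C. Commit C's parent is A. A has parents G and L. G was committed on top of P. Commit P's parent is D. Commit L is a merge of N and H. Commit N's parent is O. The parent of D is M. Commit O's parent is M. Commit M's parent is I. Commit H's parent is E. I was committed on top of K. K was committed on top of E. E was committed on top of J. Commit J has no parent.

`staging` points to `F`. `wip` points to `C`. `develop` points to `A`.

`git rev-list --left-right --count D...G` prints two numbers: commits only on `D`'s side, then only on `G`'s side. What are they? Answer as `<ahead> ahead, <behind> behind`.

Reachable from D: {D, E, I, J, K, M}.
Reachable from G: {D, E, G, I, J, K, M, P}.
Only in D's history (ahead): {} — 0.
Only in G's history (behind): {G, P} — 2.

0 ahead, 2 behind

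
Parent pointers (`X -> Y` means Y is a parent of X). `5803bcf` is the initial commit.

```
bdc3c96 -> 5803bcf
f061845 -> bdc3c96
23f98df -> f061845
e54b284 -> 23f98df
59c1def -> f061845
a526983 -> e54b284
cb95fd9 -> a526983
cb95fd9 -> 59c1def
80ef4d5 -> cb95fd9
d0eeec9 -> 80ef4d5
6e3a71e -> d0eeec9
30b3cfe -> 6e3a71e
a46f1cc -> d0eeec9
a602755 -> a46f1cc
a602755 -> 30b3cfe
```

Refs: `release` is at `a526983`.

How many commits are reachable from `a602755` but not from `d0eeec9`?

4

Reachable from a602755: {23f98df, 30b3cfe, 5803bcf, 59c1def, 6e3a71e, 80ef4d5, a46f1cc, a526983, a602755, bdc3c96, cb95fd9, d0eeec9, e54b284, f061845}.
Reachable from d0eeec9: {23f98df, 5803bcf, 59c1def, 80ef4d5, a526983, bdc3c96, cb95fd9, d0eeec9, e54b284, f061845}.
In a602755's history but not d0eeec9's: {30b3cfe, 6e3a71e, a46f1cc, a602755} — 4 commits.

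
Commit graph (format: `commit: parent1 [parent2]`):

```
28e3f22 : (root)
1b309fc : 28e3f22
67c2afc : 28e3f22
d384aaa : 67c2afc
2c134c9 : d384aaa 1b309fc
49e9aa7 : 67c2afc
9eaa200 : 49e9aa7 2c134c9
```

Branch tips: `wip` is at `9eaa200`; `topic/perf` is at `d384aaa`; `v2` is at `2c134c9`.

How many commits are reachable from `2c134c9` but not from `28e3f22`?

4

Reachable from 2c134c9: {1b309fc, 28e3f22, 2c134c9, 67c2afc, d384aaa}.
Reachable from 28e3f22: {28e3f22}.
In 2c134c9's history but not 28e3f22's: {1b309fc, 2c134c9, 67c2afc, d384aaa} — 4 commits.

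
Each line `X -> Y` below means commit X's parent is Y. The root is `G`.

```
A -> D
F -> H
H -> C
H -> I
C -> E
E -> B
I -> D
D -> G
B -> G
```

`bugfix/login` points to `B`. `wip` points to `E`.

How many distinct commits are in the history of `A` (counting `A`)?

Walking parent pointers from A: reachable set = {A, D, G}.
That is 3 commits.

3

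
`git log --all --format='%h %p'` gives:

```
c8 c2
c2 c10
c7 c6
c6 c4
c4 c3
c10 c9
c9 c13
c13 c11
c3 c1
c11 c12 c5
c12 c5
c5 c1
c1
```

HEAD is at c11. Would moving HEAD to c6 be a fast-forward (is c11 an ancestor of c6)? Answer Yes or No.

A fast-forward from c11 to c6 is possible iff c11 is an ancestor of c6.
Ancestors of c6: {c1, c3, c4, c6}.
c11 is not among them, so fast-forward is not possible.

No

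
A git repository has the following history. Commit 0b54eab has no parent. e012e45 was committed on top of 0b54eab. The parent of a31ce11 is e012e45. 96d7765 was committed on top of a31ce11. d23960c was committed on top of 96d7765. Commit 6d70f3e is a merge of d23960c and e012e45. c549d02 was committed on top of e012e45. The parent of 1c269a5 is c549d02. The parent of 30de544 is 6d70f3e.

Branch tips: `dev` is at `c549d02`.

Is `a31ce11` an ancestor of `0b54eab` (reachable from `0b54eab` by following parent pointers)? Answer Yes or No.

No

Ancestors of 0b54eab: {0b54eab}.
a31ce11 is not in that set, so it is not an ancestor of 0b54eab.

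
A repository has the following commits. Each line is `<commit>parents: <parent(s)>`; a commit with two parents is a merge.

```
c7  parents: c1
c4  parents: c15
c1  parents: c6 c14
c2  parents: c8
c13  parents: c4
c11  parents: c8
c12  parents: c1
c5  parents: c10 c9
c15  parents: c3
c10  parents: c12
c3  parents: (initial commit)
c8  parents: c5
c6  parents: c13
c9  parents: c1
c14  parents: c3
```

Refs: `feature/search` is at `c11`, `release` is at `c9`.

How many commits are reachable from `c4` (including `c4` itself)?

Walking parent pointers from c4: reachable set = {c15, c3, c4}.
That is 3 commits.

3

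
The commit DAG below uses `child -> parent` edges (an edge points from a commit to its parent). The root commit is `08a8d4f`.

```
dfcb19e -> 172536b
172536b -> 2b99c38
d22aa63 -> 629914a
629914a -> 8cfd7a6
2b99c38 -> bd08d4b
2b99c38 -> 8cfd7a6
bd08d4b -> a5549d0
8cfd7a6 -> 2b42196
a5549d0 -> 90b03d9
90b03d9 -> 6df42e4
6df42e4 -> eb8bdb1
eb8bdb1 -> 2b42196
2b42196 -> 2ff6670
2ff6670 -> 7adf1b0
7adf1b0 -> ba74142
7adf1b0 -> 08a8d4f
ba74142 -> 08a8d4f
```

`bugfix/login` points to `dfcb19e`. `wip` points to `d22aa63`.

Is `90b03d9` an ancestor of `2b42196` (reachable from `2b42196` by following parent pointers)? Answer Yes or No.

Ancestors of 2b42196: {08a8d4f, 2b42196, 2ff6670, 7adf1b0, ba74142}.
90b03d9 is not in that set, so it is not an ancestor of 2b42196.

No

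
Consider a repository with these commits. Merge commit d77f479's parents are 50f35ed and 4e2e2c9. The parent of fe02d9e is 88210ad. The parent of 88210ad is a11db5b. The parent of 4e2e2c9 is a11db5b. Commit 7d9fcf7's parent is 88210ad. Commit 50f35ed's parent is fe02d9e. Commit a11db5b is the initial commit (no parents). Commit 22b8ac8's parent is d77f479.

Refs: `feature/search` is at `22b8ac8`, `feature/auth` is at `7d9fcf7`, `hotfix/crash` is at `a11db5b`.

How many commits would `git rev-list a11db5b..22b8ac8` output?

Reachable from 22b8ac8: {22b8ac8, 4e2e2c9, 50f35ed, 88210ad, a11db5b, d77f479, fe02d9e}.
Reachable from a11db5b: {a11db5b}.
In 22b8ac8's history but not a11db5b's: {22b8ac8, 4e2e2c9, 50f35ed, 88210ad, d77f479, fe02d9e} — 6 commits.

6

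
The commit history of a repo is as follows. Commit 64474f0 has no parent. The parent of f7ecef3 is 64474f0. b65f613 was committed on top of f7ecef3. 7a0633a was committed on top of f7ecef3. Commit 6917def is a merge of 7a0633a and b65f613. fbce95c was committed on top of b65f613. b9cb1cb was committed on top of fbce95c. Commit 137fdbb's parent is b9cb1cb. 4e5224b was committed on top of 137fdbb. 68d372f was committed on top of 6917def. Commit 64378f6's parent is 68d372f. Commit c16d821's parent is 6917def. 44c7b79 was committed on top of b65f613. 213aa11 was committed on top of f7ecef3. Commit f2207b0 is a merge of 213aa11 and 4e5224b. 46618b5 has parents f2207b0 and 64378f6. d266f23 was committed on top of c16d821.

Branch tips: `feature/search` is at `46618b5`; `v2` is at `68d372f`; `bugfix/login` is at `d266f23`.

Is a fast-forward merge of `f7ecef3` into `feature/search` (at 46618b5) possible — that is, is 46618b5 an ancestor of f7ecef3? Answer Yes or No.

No

A fast-forward from 46618b5 to f7ecef3 is possible iff 46618b5 is an ancestor of f7ecef3.
Ancestors of f7ecef3: {64474f0, f7ecef3}.
46618b5 is not among them, so fast-forward is not possible.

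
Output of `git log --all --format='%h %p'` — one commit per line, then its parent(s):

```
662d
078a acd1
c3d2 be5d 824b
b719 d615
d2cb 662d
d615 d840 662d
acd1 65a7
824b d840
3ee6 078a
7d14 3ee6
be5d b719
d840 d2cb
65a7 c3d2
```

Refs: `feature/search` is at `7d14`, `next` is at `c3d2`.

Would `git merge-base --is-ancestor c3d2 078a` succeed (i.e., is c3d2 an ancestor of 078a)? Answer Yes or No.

Yes

Ancestors of 078a (commits reachable by following parents): {078a, 65a7, 662d, 824b, acd1, b719, be5d, c3d2, d2cb, d615, d840}.
c3d2 is in that set, so it is an ancestor of 078a.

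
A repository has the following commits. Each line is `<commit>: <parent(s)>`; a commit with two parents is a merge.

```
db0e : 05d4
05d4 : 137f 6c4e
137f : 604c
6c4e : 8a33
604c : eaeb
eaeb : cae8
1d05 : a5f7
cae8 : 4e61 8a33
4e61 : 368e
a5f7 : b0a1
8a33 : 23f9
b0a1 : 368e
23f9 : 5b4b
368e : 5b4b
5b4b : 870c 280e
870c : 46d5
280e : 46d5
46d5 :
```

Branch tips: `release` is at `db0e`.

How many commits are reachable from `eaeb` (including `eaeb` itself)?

10

Walking parent pointers from eaeb: reachable set = {23f9, 280e, 368e, 46d5, 4e61, 5b4b, 870c, 8a33, cae8, eaeb}.
That is 10 commits.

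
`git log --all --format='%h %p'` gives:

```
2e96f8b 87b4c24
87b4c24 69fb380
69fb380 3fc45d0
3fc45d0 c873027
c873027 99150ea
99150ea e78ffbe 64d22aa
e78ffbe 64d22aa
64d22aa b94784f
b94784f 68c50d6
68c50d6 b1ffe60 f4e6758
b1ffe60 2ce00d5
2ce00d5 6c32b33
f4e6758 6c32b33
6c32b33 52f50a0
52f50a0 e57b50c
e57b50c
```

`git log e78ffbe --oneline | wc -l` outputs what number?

Walking parent pointers from e78ffbe: reachable set = {2ce00d5, 52f50a0, 64d22aa, 68c50d6, 6c32b33, b1ffe60, b94784f, e57b50c, e78ffbe, f4e6758}.
That is 10 commits.

10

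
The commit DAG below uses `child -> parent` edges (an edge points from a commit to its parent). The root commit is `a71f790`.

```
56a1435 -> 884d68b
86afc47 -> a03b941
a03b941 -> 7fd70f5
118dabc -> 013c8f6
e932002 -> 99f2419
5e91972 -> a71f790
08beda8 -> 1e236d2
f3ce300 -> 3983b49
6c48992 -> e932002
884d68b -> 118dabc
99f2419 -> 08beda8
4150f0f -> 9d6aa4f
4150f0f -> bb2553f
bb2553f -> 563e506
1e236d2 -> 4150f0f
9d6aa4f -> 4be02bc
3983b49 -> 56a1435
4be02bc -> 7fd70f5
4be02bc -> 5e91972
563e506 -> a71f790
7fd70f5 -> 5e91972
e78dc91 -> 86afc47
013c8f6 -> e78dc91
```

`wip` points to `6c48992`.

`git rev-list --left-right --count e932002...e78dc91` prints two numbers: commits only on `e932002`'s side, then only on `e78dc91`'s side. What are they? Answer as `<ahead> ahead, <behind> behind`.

Reachable from e932002: {08beda8, 1e236d2, 4150f0f, 4be02bc, 563e506, 5e91972, 7fd70f5, 99f2419, 9d6aa4f, a71f790, bb2553f, e932002}.
Reachable from e78dc91: {5e91972, 7fd70f5, 86afc47, a03b941, a71f790, e78dc91}.
Only in e932002's history (ahead): {08beda8, 1e236d2, 4150f0f, 4be02bc, 563e506, 99f2419, 9d6aa4f, bb2553f, e932002} — 9.
Only in e78dc91's history (behind): {86afc47, a03b941, e78dc91} — 3.

9 ahead, 3 behind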